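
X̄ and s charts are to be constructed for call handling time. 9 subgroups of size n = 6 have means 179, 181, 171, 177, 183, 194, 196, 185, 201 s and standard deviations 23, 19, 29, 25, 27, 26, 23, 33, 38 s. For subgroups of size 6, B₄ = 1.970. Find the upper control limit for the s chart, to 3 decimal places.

53.190

s̄ = (23 + 19 + 29 + 25 + 27 + 26 + 23 + 33 + 38) / 9 = 27.0000
UCL_s = B₄·s̄ = 1.970 × 27.0000 = 53.1900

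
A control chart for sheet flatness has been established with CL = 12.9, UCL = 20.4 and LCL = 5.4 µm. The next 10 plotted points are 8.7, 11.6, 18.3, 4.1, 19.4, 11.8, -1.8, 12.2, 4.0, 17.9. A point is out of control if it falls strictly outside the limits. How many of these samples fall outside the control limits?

3

Compare each point to [5.4, 20.4]: sample 4 = 4.1 < LCL; sample 7 = -1.8 < LCL; sample 9 = 4.0 < LCL.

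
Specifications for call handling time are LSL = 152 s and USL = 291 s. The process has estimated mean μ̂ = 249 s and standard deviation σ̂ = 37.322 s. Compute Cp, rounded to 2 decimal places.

Cp = (USL − LSL) / (6σ̂) = (291 − 152) / (6 × 37.322) = 139.0000 / 223.9320 = 0.6207

0.62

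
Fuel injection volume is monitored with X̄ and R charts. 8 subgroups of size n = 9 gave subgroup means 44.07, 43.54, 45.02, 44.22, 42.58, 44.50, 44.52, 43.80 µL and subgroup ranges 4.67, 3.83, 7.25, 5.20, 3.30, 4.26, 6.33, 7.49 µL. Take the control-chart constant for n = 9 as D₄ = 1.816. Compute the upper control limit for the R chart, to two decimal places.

9.61

R̄ = (4.67 + 3.83 + 7.25 + 5.20 + 3.30 + 4.26 + 6.33 + 7.49) / 8 = 42.3300 / 8 = 5.2912
UCL_R = D₄·R̄ = 1.816 × 5.2912 = 9.6089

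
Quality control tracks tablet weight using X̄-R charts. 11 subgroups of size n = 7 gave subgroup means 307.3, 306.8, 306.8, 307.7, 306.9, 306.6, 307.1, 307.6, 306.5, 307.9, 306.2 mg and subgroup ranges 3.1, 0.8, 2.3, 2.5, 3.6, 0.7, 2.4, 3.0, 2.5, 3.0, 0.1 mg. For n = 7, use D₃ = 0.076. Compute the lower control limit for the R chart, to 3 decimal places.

0.166

R̄ = (3.1 + 0.8 + 2.3 + 2.5 + 3.6 + 0.7 + 2.4 + 3.0 + 2.5 + 3.0 + 0.1) / 11 = 24.0000 / 11 = 2.1818
LCL_R = D₃·R̄ = 0.076 × 2.1818 = 0.1658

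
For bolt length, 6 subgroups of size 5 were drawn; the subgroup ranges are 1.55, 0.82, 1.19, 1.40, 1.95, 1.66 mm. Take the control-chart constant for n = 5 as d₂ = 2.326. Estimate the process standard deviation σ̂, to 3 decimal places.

0.614

R̄ = (1.55 + 0.82 + 1.19 + 1.40 + 1.95 + 1.66) / 6 = 1.4283
σ̂ = R̄ / d₂ = 1.4283 / 2.326 = 0.6141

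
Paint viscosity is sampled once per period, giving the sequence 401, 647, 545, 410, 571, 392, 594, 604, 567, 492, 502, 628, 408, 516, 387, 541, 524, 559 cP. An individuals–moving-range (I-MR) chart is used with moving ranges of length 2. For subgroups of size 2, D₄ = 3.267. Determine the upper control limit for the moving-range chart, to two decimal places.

373.98

Moving ranges: 246, 102, 135, 161, 179, 202, 10, 37, 75, 10, 126, 220, 108, 129, 154, 17, 35; M̄R̄ = 1946.0000 / 17 = 114.4706
UCL_MR = D₄·M̄R̄ = 3.267 × 114.4706 = 373.9754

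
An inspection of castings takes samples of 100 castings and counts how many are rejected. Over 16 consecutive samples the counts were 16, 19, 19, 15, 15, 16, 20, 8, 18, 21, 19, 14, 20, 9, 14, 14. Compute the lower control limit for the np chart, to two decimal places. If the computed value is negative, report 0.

5.05

p̄ = Σdᵢ / (k·n) = 257 / (16 × 100) = 0.16062
LCL = np̄ − 3·√(np̄(1−p̄)) = 16.0625 − 3 × 3.6718 = 5.0470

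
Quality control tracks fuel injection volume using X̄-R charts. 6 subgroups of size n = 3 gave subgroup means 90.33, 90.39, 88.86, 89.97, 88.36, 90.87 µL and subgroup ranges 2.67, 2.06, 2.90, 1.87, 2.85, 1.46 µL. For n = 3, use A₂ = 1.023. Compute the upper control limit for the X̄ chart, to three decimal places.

X̄̄ = (90.33 + 90.39 + 88.86 + 89.97 + 88.36 + 90.87) / 6 = 538.7800 / 6 = 89.7967
R̄ = (2.67 + 2.06 + 2.90 + 1.87 + 2.85 + 1.46) / 6 = 13.8100 / 6 = 2.3017
UCL = X̄̄ + A₂·R̄ = 89.7967 + 1.023 × 2.3017 = 92.1513

92.151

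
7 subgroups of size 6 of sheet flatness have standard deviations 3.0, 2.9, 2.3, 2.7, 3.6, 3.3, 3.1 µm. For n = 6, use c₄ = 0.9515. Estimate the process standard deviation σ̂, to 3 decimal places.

s̄ = (3.0 + 2.9 + 2.3 + 2.7 + 3.6 + 3.3 + 3.1) / 7 = 2.9857
σ̂ = s̄ / c₄ = 2.9857 / 0.9515 = 3.1379

3.138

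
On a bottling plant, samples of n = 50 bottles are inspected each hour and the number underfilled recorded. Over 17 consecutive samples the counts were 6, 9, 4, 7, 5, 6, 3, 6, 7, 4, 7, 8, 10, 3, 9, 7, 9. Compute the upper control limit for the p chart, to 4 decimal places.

p̄ = Σdᵢ / (k·n) = 110 / (17 × 50) = 0.12941
UCL = p̄ + 3·√(p̄(1−p̄)/n) = 0.12941 + 3 × √(0.12941×0.87059/50) = 0.12941 + 3 × 0.04747 = 0.27182

0.2718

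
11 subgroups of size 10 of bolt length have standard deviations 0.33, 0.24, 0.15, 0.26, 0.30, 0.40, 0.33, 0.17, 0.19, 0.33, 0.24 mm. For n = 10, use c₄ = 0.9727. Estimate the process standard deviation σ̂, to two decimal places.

0.27

s̄ = (0.33 + 0.24 + 0.15 + 0.26 + 0.30 + 0.40 + 0.33 + 0.17 + 0.19 + 0.33 + 0.24) / 11 = 0.2673
σ̂ = s̄ / c₄ = 0.2673 / 0.9727 = 0.2748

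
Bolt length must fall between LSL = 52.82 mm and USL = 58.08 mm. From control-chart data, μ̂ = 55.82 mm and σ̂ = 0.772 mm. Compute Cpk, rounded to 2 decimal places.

0.98

Cpu = (USL − μ̂) / (3σ̂) = (58.08 − 55.82) / (3 × 0.772) = 0.9758; Cpl = (μ̂ − LSL) / (3σ̂) = (55.82 − 52.82) / (3 × 0.772) = 1.2953; Cpk = min(Cpu, Cpl) = 0.9758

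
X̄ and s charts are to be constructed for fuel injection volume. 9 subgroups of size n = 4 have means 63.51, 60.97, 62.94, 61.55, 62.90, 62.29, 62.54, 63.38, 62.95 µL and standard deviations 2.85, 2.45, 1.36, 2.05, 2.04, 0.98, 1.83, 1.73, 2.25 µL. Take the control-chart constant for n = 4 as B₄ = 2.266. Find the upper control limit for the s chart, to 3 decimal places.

s̄ = (2.85 + 2.45 + 1.36 + 2.05 + 2.04 + 0.98 + 1.83 + 1.73 + 2.25) / 9 = 1.9489
UCL_s = B₄·s̄ = 2.266 × 1.9489 = 4.4162

4.416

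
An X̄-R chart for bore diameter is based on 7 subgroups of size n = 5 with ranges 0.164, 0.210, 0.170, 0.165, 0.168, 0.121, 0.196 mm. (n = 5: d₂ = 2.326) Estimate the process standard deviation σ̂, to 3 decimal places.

0.073

R̄ = (0.164 + 0.210 + 0.170 + 0.165 + 0.168 + 0.121 + 0.196) / 7 = 0.1706
σ̂ = R̄ / d₂ = 0.1706 / 2.326 = 0.0733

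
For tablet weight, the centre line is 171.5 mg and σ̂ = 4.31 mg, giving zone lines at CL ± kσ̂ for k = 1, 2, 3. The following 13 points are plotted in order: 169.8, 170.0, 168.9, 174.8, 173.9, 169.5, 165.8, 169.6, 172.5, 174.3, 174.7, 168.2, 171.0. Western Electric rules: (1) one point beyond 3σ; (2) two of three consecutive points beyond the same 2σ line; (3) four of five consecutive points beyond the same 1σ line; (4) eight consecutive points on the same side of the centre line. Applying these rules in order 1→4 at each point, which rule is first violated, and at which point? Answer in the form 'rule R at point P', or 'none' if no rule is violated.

Zone of each point (C = within 1σ̂, B = 1σ̂–2σ̂, A = 2σ̂–3σ̂, * = beyond 3σ̂; sign = side of CL): 1:-C, 2:-C, 3:-C, 4:+C, 5:+C, 6:-C, 7:-B, 8:-C, 9:+C, 10:+C, 11:+C, 12:-C, 13:-C
No rule fires across all 13 points.

none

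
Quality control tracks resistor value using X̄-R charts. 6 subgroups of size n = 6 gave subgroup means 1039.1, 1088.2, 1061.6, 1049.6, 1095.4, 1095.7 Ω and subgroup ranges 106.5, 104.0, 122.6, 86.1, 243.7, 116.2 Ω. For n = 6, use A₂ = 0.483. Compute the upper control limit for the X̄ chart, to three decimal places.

X̄̄ = (1039.1 + 1088.2 + 1061.6 + 1049.6 + 1095.4 + 1095.7) / 6 = 6429.6000 / 6 = 1071.6000
R̄ = (106.5 + 104.0 + 122.6 + 86.1 + 243.7 + 116.2) / 6 = 779.1000 / 6 = 129.8500
UCL = X̄̄ + A₂·R̄ = 1071.6000 + 0.483 × 129.8500 = 1134.3176

1134.318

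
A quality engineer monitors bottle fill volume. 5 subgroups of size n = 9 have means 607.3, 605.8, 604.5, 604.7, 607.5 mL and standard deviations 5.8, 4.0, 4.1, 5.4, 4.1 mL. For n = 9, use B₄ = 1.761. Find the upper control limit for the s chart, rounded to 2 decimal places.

8.24

s̄ = (5.8 + 4.0 + 4.1 + 5.4 + 4.1) / 5 = 4.6800
UCL_s = B₄·s̄ = 1.761 × 4.6800 = 8.2415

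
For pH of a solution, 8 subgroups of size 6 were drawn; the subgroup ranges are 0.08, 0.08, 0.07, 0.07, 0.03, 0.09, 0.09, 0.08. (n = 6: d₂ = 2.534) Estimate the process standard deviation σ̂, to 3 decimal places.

0.029

R̄ = (0.08 + 0.08 + 0.07 + 0.07 + 0.03 + 0.09 + 0.09 + 0.08) / 8 = 0.0737
σ̂ = R̄ / d₂ = 0.0737 / 2.534 = 0.0291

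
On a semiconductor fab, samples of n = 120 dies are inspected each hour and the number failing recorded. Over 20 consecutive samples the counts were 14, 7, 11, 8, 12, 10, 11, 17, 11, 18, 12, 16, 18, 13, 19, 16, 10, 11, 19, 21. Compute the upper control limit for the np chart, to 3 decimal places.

p̄ = Σdᵢ / (k·n) = 274 / (20 × 120) = 0.11417
UCL = np̄ + 3·√(np̄(1−p̄)) = 13.7000 + 3 × √(13.7000×0.88583) = 13.7000 + 3 × 3.4837 = 24.1510

24.151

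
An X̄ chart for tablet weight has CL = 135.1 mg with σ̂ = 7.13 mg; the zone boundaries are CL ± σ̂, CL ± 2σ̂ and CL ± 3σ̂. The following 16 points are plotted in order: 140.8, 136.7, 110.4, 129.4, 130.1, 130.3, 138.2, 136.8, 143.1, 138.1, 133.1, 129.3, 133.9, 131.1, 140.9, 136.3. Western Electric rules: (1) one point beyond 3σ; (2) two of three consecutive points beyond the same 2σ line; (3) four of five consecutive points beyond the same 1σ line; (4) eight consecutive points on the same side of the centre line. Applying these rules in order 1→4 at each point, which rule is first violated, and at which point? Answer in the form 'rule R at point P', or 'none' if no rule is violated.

rule 1 at point 3

Zone of each point (C = within 1σ̂, B = 1σ̂–2σ̂, A = 2σ̂–3σ̂, * = beyond 3σ̂; sign = side of CL): 1:+C, 2:+C, 3:-*, 4:-C, 5:-C, 6:-C, 7:+C, 8:+C, 9:+B, 10:+C, 11:-C, 12:-C, 13:-C, 14:-C, 15:+C, 16:+C
Rule 1 (one point beyond the 3σ limits) is satisfied at point 3.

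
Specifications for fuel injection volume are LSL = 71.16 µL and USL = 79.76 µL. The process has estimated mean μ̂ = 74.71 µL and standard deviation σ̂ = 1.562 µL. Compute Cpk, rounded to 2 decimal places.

0.76

Cpu = (USL − μ̂) / (3σ̂) = (79.76 − 74.71) / (3 × 1.562) = 1.0777; Cpl = (μ̂ − LSL) / (3σ̂) = (74.71 − 71.16) / (3 × 1.562) = 0.7576; Cpk = min(Cpu, Cpl) = 0.7576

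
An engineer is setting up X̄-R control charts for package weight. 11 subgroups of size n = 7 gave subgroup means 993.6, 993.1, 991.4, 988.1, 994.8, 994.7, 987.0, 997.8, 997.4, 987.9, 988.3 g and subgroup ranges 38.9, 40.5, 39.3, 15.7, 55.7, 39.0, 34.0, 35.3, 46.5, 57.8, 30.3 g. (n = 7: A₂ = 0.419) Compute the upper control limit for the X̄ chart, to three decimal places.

1008.684

X̄̄ = (993.6 + 993.1 + 991.4 + 988.1 + 994.8 + 994.7 + 987.0 + 997.8 + 997.4 + 987.9 + 988.3) / 11 = 10914.1000 / 11 = 992.1909
R̄ = (38.9 + 40.5 + 39.3 + 15.7 + 55.7 + 39.0 + 34.0 + 35.3 + 46.5 + 57.8 + 30.3) / 11 = 433.0000 / 11 = 39.3636
UCL = X̄̄ + A₂·R̄ = 992.1909 + 0.419 × 39.3636 = 1008.6843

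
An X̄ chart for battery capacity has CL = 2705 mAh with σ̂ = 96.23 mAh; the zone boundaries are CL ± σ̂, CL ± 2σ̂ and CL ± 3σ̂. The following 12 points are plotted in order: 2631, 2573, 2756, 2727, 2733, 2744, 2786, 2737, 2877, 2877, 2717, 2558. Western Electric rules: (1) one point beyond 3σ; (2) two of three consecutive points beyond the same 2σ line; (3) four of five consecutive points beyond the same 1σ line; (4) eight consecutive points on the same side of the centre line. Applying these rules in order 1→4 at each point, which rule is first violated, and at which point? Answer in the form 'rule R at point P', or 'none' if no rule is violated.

Zone of each point (C = within 1σ̂, B = 1σ̂–2σ̂, A = 2σ̂–3σ̂, * = beyond 3σ̂; sign = side of CL): 1:-C, 2:-B, 3:+C, 4:+C, 5:+C, 6:+C, 7:+C, 8:+C, 9:+B, 10:+B, 11:+C, 12:-B
Rule 4 (eight consecutive points on the same side of the centre line) is satisfied at point 10.

rule 4 at point 10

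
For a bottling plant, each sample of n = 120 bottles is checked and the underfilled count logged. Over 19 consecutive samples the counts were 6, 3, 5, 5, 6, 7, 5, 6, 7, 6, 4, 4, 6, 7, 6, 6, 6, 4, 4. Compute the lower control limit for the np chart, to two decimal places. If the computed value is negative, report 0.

0.00

p̄ = Σdᵢ / (k·n) = 103 / (19 × 120) = 0.04518
LCL = np̄ − 3·√(np̄(1−p̄)) = 5.4211 − 3 × 2.2751 = -1.4043 → 0 (negative, so LCL = 0)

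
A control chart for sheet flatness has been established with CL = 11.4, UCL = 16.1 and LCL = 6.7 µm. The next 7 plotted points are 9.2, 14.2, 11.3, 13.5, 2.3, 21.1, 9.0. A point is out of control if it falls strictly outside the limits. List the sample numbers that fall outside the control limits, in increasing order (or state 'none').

5, 6

Compare each point to [6.7, 16.1]: sample 5 = 2.3 < LCL; sample 6 = 21.1 > UCL.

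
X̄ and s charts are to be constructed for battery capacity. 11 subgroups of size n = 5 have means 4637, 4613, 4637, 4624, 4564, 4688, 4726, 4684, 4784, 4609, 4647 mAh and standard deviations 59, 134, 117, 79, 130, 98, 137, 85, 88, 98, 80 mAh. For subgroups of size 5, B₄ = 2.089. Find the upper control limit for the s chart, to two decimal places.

s̄ = (59 + 134 + 117 + 79 + 130 + 98 + 137 + 85 + 88 + 98 + 80) / 11 = 100.4545
UCL_s = B₄·s̄ = 2.089 × 100.4545 = 209.8495

209.85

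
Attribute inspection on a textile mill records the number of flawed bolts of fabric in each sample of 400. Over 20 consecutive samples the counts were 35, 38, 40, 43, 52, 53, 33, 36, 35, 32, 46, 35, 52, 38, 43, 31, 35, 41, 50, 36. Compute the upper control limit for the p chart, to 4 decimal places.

0.1456

p̄ = Σdᵢ / (k·n) = 804 / (20 × 400) = 0.10050
UCL = p̄ + 3·√(p̄(1−p̄)/n) = 0.10050 + 3 × √(0.10050×0.89950/400) = 0.10050 + 3 × 0.01503 = 0.14560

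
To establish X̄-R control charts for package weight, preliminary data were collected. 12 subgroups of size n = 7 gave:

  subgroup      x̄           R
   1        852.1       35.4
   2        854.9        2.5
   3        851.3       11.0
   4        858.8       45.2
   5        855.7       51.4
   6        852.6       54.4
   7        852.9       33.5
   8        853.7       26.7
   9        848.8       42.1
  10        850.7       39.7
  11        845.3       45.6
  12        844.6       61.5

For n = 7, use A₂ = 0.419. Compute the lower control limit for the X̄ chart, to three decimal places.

836.106

X̄̄ = (852.1 + 854.9 + 851.3 + 858.8 + 855.7 + 852.6 + 852.9 + 853.7 + 848.8 + 850.7 + 845.3 + 844.6) / 12 = 10221.4000 / 12 = 851.7833
R̄ = (35.4 + 2.5 + 11.0 + 45.2 + 51.4 + 54.4 + 33.5 + 26.7 + 42.1 + 39.7 + 45.6 + 61.5) / 12 = 449.0000 / 12 = 37.4167
LCL = X̄̄ − A₂·R̄ = 851.7833 − 0.419 × 37.4167 = 836.1057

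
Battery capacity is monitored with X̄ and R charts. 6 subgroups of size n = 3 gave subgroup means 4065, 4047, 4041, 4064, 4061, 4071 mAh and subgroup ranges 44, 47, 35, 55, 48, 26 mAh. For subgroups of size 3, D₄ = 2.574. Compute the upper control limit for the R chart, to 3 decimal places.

R̄ = (44 + 47 + 35 + 55 + 48 + 26) / 6 = 255.0000 / 6 = 42.5000
UCL_R = D₄·R̄ = 2.574 × 42.5000 = 109.3950

109.395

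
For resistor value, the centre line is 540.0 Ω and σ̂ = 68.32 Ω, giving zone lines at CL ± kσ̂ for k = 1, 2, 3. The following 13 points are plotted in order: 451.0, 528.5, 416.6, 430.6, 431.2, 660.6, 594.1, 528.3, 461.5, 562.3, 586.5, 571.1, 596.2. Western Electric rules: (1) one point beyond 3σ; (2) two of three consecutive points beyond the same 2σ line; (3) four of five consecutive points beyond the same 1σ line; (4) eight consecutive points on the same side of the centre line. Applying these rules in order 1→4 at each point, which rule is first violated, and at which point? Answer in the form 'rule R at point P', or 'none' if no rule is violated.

Zone of each point (C = within 1σ̂, B = 1σ̂–2σ̂, A = 2σ̂–3σ̂, * = beyond 3σ̂; sign = side of CL): 1:-B, 2:-C, 3:-B, 4:-B, 5:-B, 6:+B, 7:+C, 8:-C, 9:-B, 10:+C, 11:+C, 12:+C, 13:+C
Rule 3 (four of five consecutive points beyond the same 1σ limit) is satisfied at point 5.

rule 3 at point 5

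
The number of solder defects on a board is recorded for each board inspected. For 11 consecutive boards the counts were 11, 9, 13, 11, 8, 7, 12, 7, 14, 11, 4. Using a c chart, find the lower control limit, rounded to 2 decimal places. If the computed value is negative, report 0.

0.37

c̄ = (11 + 9 + 13 + 11 + 8 + 7 + 12 + 7 + 14 + 11 + 4) / 11 = 107 / 11 = 9.7273
LCL = c̄ − 3√c̄ = 9.7273 − 3 × 3.1189 = 0.3707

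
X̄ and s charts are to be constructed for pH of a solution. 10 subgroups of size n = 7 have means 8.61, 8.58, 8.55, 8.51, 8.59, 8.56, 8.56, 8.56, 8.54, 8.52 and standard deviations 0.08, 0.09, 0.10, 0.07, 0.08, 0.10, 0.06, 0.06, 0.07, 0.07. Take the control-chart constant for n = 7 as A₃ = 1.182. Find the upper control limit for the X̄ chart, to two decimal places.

8.65

X̄̄ = (8.61 + 8.58 + 8.55 + 8.51 + 8.59 + 8.56 + 8.56 + 8.56 + 8.54 + 8.52) / 10 = 8.5580
s̄ = (0.08 + 0.09 + 0.10 + 0.07 + 0.08 + 0.10 + 0.06 + 0.06 + 0.07 + 0.07) / 10 = 0.0780
UCL = X̄̄ + A₃·s̄ = 8.5580 + 1.182 × 0.0780 = 8.6502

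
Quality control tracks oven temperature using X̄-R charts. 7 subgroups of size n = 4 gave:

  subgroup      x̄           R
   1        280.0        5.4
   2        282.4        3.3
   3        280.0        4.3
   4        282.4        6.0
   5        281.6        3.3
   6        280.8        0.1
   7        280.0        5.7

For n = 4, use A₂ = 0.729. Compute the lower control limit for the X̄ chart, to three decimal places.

278.102

X̄̄ = (280.0 + 282.4 + 280.0 + 282.4 + 281.6 + 280.8 + 280.0) / 7 = 1967.2000 / 7 = 281.0286
R̄ = (5.4 + 3.3 + 4.3 + 6.0 + 3.3 + 0.1 + 5.7) / 7 = 28.1000 / 7 = 4.0143
LCL = X̄̄ − A₂·R̄ = 281.0286 − 0.729 × 4.0143 = 278.1022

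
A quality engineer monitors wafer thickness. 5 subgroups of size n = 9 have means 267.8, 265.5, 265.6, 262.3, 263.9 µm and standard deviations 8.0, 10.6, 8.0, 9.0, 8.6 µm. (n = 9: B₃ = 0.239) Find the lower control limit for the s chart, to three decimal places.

s̄ = (8.0 + 10.6 + 8.0 + 9.0 + 8.6) / 5 = 8.8400
LCL_s = B₃·s̄ = 0.239 × 8.8400 = 2.1128

2.113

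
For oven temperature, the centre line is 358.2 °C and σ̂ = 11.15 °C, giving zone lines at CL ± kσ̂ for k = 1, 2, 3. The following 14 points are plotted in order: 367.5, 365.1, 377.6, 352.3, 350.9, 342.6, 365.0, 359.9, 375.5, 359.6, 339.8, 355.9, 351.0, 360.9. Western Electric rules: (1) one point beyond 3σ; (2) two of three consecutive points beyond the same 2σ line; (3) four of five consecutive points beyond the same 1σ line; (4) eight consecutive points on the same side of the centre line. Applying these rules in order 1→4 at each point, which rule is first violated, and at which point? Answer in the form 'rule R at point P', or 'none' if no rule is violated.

Zone of each point (C = within 1σ̂, B = 1σ̂–2σ̂, A = 2σ̂–3σ̂, * = beyond 3σ̂; sign = side of CL): 1:+C, 2:+C, 3:+B, 4:-C, 5:-C, 6:-B, 7:+C, 8:+C, 9:+B, 10:+C, 11:-B, 12:-C, 13:-C, 14:+C
No rule fires across all 14 points.

none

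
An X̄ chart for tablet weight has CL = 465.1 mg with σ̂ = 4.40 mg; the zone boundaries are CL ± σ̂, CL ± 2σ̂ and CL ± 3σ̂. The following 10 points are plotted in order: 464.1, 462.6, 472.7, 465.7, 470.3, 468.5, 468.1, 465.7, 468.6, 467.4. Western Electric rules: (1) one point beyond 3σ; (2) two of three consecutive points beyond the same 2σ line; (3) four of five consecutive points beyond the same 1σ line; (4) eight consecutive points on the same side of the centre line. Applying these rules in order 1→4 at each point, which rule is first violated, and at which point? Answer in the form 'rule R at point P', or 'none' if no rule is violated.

rule 4 at point 10

Zone of each point (C = within 1σ̂, B = 1σ̂–2σ̂, A = 2σ̂–3σ̂, * = beyond 3σ̂; sign = side of CL): 1:-C, 2:-C, 3:+B, 4:+C, 5:+B, 6:+C, 7:+C, 8:+C, 9:+C, 10:+C
Rule 4 (eight consecutive points on the same side of the centre line) is satisfied at point 10.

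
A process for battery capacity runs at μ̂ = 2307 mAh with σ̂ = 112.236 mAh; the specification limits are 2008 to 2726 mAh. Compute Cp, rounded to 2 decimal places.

1.07

Cp = (USL − LSL) / (6σ̂) = (2726 − 2008) / (6 × 112.236) = 718.0000 / 673.4160 = 1.0662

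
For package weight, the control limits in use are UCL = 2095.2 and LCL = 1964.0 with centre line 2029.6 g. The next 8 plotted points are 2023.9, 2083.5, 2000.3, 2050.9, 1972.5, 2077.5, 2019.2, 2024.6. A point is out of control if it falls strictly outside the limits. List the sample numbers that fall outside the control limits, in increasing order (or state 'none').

All 8 points lie within [1964.0, 2095.2].

none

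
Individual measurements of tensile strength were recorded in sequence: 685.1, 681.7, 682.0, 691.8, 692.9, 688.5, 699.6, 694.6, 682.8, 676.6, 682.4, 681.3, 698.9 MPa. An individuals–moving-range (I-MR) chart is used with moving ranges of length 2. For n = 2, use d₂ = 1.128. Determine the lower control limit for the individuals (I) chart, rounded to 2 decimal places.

670.36

X̄ = (685.1 + 681.7 + 682.0 + 691.8 + 692.9 + 688.5 + 699.6 + 694.6 + 682.8 + 676.6 + 682.4 + 681.3 + 698.9) / 13 = 687.5538
Moving ranges: 3.4, 0.3, 9.8, 1.1, 4.4, 11.1, 5.0, 11.8, 6.2, 5.8, 1.1, 17.6; M̄R̄ = 77.6000 / 12 = 6.4667
LCL = X̄ − 3·M̄R̄/d₂ = 687.5538 − 3 × 6.4667 / 1.128 = 670.3553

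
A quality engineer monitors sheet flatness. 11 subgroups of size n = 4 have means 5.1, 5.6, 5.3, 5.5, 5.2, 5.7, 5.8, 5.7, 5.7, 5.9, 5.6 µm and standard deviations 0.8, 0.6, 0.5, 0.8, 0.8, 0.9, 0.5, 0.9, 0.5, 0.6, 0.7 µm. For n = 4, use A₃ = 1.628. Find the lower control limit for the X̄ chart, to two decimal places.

X̄̄ = (5.1 + 5.6 + 5.3 + 5.5 + 5.2 + 5.7 + 5.8 + 5.7 + 5.7 + 5.9 + 5.6) / 11 = 5.5545
s̄ = (0.8 + 0.6 + 0.5 + 0.8 + 0.8 + 0.9 + 0.5 + 0.9 + 0.5 + 0.6 + 0.7) / 11 = 0.6909
LCL = X̄̄ − A₃·s̄ = 5.5545 − 1.628 × 0.6909 = 4.4297

4.43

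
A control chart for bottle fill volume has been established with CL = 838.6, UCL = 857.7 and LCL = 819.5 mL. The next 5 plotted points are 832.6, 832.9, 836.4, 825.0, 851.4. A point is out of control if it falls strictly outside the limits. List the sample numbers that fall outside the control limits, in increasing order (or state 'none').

none

All 5 points lie within [819.5, 857.7].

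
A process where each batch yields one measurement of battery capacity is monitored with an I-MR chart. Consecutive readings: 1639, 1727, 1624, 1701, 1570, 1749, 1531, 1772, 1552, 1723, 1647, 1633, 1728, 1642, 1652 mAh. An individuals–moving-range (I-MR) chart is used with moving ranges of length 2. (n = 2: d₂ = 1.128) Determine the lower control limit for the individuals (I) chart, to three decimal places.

X̄ = (1639 + 1727 + 1624 + 1701 + 1570 + 1749 + 1531 + 1772 + 1552 + 1723 + 1647 + 1633 + 1728 + 1642 + 1652) / 15 = 1659.3333
Moving ranges: 88, 103, 77, 131, 179, 218, 241, 220, 171, 76, 14, 95, 86, 10; M̄R̄ = 1709.0000 / 14 = 122.0714
LCL = X̄ − 3·M̄R̄/d₂ = 1659.3333 − 3 × 122.0714 / 1.128 = 1334.6753

1334.675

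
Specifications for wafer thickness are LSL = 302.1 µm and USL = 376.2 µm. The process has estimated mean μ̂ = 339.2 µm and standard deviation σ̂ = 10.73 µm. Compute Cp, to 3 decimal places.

Cp = (USL − LSL) / (6σ̂) = (376.2 − 302.1) / (6 × 10.73) = 74.1000 / 64.3800 = 1.1510

1.151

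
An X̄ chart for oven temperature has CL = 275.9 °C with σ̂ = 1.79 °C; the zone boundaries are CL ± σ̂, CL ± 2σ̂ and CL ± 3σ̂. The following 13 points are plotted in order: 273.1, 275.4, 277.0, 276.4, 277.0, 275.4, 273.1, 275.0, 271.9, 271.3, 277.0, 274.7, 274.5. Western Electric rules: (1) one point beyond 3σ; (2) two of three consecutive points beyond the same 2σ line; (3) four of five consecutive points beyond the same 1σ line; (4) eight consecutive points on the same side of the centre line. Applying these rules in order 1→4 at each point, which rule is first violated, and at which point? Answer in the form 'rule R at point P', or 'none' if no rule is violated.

rule 2 at point 10

Zone of each point (C = within 1σ̂, B = 1σ̂–2σ̂, A = 2σ̂–3σ̂, * = beyond 3σ̂; sign = side of CL): 1:-B, 2:-C, 3:+C, 4:+C, 5:+C, 6:-C, 7:-B, 8:-C, 9:-A, 10:-A, 11:+C, 12:-C, 13:-C
Rule 2 (two of three consecutive points beyond the same 2σ limit) is satisfied at point 10.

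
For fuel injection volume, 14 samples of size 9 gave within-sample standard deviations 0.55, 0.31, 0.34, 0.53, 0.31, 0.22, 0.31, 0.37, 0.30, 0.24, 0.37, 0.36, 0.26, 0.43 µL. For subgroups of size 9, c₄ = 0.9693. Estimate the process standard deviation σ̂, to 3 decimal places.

s̄ = (0.55 + 0.31 + 0.34 + 0.53 + 0.31 + 0.22 + 0.31 + 0.37 + 0.30 + 0.24 + 0.37 + 0.36 + 0.26 + 0.43) / 14 = 0.3500
σ̂ = s̄ / c₄ = 0.3500 / 0.9693 = 0.3611

0.361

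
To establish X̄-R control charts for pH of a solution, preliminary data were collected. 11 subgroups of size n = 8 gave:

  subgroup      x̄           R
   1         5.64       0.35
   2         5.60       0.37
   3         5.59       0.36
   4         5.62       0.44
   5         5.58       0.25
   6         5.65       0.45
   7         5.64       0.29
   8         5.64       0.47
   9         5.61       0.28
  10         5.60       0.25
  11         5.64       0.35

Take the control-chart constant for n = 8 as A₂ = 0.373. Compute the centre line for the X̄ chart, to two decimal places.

5.62

X̄̄ = (5.64 + 5.60 + 5.59 + 5.62 + 5.58 + 5.65 + 5.64 + 5.64 + 5.61 + 5.60 + 5.64) / 11 = 61.8100 / 11 = 5.6191
CL = X̄̄ = 5.6191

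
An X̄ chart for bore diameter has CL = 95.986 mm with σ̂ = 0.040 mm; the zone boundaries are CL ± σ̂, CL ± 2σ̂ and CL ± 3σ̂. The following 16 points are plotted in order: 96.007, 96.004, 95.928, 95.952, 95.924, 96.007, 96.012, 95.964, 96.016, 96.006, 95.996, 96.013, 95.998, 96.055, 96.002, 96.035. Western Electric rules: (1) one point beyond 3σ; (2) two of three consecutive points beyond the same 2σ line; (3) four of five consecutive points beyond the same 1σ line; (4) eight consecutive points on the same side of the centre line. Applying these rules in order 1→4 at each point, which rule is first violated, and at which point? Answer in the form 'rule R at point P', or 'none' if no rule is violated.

rule 4 at point 16

Zone of each point (C = within 1σ̂, B = 1σ̂–2σ̂, A = 2σ̂–3σ̂, * = beyond 3σ̂; sign = side of CL): 1:+C, 2:+C, 3:-B, 4:-C, 5:-B, 6:+C, 7:+C, 8:-C, 9:+C, 10:+C, 11:+C, 12:+C, 13:+C, 14:+B, 15:+C, 16:+B
Rule 4 (eight consecutive points on the same side of the centre line) is satisfied at point 16.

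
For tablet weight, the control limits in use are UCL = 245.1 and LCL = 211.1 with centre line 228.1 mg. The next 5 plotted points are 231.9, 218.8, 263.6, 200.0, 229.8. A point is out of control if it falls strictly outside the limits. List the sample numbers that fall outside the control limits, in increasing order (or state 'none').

Compare each point to [211.1, 245.1]: sample 3 = 263.6 > UCL; sample 4 = 200.0 < LCL.

3, 4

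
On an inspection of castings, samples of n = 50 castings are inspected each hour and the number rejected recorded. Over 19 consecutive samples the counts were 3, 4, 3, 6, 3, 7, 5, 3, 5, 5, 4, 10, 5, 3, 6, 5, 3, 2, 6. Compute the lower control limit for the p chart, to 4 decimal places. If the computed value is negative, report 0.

0.0000

p̄ = Σdᵢ / (k·n) = 88 / (19 × 50) = 0.09263
LCL = p̄ − 3·√(p̄(1−p̄)/n) = 0.09263 − 3 × 0.04100 = -0.03037 → 0 (negative, so LCL = 0)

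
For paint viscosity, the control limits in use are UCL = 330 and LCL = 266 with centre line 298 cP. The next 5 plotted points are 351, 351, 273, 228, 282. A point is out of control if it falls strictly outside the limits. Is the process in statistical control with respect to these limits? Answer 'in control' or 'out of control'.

out of control

Compare each point to [266, 330]: sample 1 = 351 > UCL; sample 2 = 351 > UCL; sample 4 = 228 < LCL.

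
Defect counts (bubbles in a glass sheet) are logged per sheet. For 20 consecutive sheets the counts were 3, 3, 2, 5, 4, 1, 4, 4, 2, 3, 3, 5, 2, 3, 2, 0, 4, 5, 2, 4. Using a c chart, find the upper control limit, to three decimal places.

8.289

c̄ = (3 + 3 + 2 + 5 + 4 + 1 + 4 + 4 + 2 + 3 + 3 + 5 + 2 + 3 + 2 + 0 + 4 + 5 + 2 + 4) / 20 = 61 / 20 = 3.0500
UCL = c̄ + 3√c̄ = 3.0500 + 3 × √3.0500 = 3.0500 + 3 × 1.7464 = 8.2893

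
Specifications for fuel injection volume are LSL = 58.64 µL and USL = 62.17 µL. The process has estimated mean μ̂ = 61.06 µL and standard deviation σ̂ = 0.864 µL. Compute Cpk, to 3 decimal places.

Cpu = (USL − μ̂) / (3σ̂) = (62.17 − 61.06) / (3 × 0.864) = 0.4282; Cpl = (μ̂ − LSL) / (3σ̂) = (61.06 − 58.64) / (3 × 0.864) = 0.9336; Cpk = min(Cpu, Cpl) = 0.4282

0.428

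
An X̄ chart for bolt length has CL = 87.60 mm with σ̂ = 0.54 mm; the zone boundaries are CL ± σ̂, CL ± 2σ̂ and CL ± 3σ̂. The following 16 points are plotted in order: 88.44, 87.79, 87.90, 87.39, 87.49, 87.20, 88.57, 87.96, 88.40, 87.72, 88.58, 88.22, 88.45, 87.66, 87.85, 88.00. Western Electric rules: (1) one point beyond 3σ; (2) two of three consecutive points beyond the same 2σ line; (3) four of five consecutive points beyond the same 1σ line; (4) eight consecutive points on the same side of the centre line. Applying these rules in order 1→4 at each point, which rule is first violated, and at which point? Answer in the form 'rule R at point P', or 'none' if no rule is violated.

rule 3 at point 13

Zone of each point (C = within 1σ̂, B = 1σ̂–2σ̂, A = 2σ̂–3σ̂, * = beyond 3σ̂; sign = side of CL): 1:+B, 2:+C, 3:+C, 4:-C, 5:-C, 6:-C, 7:+B, 8:+C, 9:+B, 10:+C, 11:+B, 12:+B, 13:+B, 14:+C, 15:+C, 16:+C
Rule 3 (four of five consecutive points beyond the same 1σ limit) is satisfied at point 13.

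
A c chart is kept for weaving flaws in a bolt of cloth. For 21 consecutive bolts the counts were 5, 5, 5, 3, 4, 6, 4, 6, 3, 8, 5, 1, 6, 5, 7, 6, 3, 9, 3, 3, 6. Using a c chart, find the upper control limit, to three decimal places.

c̄ = (5 + 5 + 5 + 3 + 4 + 6 + 4 + 6 + 3 + 8 + 5 + 1 + 6 + 5 + 7 + 6 + 3 + 9 + 3 + 3 + 6) / 21 = 103 / 21 = 4.9048
UCL = c̄ + 3√c̄ = 4.9048 + 3 × √4.9048 = 4.9048 + 3 × 2.2147 = 11.5488

11.549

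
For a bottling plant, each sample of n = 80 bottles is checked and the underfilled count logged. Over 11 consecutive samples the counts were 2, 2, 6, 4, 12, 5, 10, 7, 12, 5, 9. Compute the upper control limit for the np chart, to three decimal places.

p̄ = Σdᵢ / (k·n) = 74 / (11 × 80) = 0.08409
UCL = np̄ + 3·√(np̄(1−p̄)) = 6.7273 + 3 × √(6.7273×0.91591) = 6.7273 + 3 × 2.4823 = 14.1740

14.174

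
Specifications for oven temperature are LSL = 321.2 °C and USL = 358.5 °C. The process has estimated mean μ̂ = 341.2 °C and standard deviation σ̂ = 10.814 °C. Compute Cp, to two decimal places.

Cp = (USL − LSL) / (6σ̂) = (358.5 − 321.2) / (6 × 10.814) = 37.3000 / 64.8840 = 0.5749

0.57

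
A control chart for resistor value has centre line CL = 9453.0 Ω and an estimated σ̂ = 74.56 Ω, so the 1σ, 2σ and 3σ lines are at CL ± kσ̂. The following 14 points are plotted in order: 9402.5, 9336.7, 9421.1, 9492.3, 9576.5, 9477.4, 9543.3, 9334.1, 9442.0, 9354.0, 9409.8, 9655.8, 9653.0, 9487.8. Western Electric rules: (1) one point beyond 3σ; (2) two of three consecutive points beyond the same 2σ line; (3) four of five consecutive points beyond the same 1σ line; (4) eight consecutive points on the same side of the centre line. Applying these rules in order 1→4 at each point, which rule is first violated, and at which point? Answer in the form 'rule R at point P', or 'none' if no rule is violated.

Zone of each point (C = within 1σ̂, B = 1σ̂–2σ̂, A = 2σ̂–3σ̂, * = beyond 3σ̂; sign = side of CL): 1:-C, 2:-B, 3:-C, 4:+C, 5:+B, 6:+C, 7:+B, 8:-B, 9:-C, 10:-B, 11:-C, 12:+A, 13:+A, 14:+C
Rule 2 (two of three consecutive points beyond the same 2σ limit) is satisfied at point 13.

rule 2 at point 13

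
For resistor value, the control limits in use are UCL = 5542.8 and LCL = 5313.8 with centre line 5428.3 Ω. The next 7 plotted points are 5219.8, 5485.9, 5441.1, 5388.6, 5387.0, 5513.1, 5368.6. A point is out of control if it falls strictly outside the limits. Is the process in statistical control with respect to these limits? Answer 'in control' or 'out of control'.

out of control

Compare each point to [5313.8, 5542.8]: sample 1 = 5219.8 < LCL.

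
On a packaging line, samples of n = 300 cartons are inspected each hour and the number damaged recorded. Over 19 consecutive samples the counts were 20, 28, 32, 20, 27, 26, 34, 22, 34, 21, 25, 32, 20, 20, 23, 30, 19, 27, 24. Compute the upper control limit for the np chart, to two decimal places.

p̄ = Σdᵢ / (k·n) = 484 / (19 × 300) = 0.08491
UCL = np̄ + 3·√(np̄(1−p̄)) = 25.4737 + 3 × √(25.4737×0.91509) = 25.4737 + 3 × 4.8281 = 39.9580

39.96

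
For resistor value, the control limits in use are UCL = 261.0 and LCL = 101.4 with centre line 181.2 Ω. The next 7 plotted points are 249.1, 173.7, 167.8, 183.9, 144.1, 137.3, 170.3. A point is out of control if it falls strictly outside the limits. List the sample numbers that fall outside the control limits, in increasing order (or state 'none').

none

All 7 points lie within [101.4, 261.0].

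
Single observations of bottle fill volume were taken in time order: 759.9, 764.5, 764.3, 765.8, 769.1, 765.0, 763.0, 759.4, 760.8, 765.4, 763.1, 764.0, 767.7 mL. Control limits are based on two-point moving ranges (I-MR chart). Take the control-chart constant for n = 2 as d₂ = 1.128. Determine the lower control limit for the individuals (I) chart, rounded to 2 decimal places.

X̄ = (759.9 + 764.5 + 764.3 + 765.8 + 769.1 + 765.0 + 763.0 + 759.4 + 760.8 + 765.4 + 763.1 + 764.0 + 767.7) / 13 = 764.0000
Moving ranges: 4.6, 0.2, 1.5, 3.3, 4.1, 2.0, 3.6, 1.4, 4.6, 2.3, 0.9, 3.7; M̄R̄ = 32.2000 / 12 = 2.6833
LCL = X̄ − 3·M̄R̄/d₂ = 764.0000 − 3 × 2.6833 / 1.128 = 756.8635

756.86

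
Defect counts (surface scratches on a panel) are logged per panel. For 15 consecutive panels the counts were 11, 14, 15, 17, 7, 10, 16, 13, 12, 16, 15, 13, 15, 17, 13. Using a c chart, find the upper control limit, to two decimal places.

c̄ = (11 + 14 + 15 + 17 + 7 + 10 + 16 + 13 + 12 + 16 + 15 + 13 + 15 + 17 + 13) / 15 = 204 / 15 = 13.6000
UCL = c̄ + 3√c̄ = 13.6000 + 3 × √13.6000 = 13.6000 + 3 × 3.6878 = 24.6635

24.66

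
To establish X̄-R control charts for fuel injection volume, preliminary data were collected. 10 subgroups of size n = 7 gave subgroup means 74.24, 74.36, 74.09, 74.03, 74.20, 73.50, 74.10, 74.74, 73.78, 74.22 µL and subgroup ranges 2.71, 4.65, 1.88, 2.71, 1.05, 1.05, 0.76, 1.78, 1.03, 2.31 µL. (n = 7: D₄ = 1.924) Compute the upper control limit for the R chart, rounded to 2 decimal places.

R̄ = (2.71 + 4.65 + 1.88 + 2.71 + 1.05 + 1.05 + 0.76 + 1.78 + 1.03 + 2.31) / 10 = 19.9300 / 10 = 1.9930
UCL_R = D₄·R̄ = 1.924 × 1.9930 = 3.8345

3.83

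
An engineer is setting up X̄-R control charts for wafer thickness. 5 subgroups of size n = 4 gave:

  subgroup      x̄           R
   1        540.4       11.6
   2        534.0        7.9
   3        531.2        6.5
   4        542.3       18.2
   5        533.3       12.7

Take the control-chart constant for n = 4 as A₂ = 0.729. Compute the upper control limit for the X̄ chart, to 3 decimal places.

X̄̄ = (540.4 + 534.0 + 531.2 + 542.3 + 533.3) / 5 = 2681.2000 / 5 = 536.2400
R̄ = (11.6 + 7.9 + 6.5 + 18.2 + 12.7) / 5 = 56.9000 / 5 = 11.3800
UCL = X̄̄ + A₂·R̄ = 536.2400 + 0.729 × 11.3800 = 544.5360

544.536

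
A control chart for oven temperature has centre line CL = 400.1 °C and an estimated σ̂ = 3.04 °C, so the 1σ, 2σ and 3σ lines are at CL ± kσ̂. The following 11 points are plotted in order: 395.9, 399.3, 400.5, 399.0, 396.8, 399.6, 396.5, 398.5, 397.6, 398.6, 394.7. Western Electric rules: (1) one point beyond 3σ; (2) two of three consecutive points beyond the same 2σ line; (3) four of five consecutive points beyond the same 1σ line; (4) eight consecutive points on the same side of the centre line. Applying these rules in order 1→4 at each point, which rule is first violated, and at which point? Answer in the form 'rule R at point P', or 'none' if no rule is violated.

rule 4 at point 11

Zone of each point (C = within 1σ̂, B = 1σ̂–2σ̂, A = 2σ̂–3σ̂, * = beyond 3σ̂; sign = side of CL): 1:-B, 2:-C, 3:+C, 4:-C, 5:-B, 6:-C, 7:-B, 8:-C, 9:-C, 10:-C, 11:-B
Rule 4 (eight consecutive points on the same side of the centre line) is satisfied at point 11.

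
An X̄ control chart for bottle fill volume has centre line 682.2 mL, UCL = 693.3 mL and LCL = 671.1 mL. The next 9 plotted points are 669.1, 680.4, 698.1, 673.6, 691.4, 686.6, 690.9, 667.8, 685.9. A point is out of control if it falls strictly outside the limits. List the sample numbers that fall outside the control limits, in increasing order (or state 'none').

1, 3, 8

Compare each point to [671.1, 693.3]: sample 1 = 669.1 < LCL; sample 3 = 698.1 > UCL; sample 8 = 667.8 < LCL.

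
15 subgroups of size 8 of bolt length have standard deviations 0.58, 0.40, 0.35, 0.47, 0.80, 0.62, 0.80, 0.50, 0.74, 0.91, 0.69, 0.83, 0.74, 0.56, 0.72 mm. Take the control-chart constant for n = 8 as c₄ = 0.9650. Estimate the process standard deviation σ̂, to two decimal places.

0.67

s̄ = (0.58 + 0.40 + 0.35 + 0.47 + 0.80 + 0.62 + 0.80 + 0.50 + 0.74 + 0.91 + 0.69 + 0.83 + 0.74 + 0.56 + 0.72) / 15 = 0.6473
σ̂ = s̄ / c₄ = 0.6473 / 0.9650 = 0.6708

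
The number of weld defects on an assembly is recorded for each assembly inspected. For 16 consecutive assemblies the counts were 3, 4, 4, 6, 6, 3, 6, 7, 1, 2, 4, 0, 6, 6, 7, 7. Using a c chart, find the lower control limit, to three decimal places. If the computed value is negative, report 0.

c̄ = (3 + 4 + 4 + 6 + 6 + 3 + 6 + 7 + 1 + 2 + 4 + 0 + 6 + 6 + 7 + 7) / 16 = 72 / 16 = 4.5000
LCL = c̄ − 3√c̄ = 4.5000 − 3 × 2.1213 = -1.8640 → 0 (cannot be negative)

0.000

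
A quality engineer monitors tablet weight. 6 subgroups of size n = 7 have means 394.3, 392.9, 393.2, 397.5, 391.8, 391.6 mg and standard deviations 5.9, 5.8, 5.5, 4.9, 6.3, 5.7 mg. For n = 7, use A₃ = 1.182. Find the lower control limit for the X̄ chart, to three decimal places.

386.832

X̄̄ = (394.3 + 392.9 + 393.2 + 397.5 + 391.8 + 391.6) / 6 = 393.5500
s̄ = (5.9 + 5.8 + 5.5 + 4.9 + 6.3 + 5.7) / 6 = 5.6833
LCL = X̄̄ − A₃·s̄ = 393.5500 − 1.182 × 5.6833 = 386.8323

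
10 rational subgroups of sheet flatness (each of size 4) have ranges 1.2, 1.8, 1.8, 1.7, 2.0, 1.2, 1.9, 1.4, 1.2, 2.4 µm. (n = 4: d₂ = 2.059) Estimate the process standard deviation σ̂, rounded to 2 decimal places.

0.81

R̄ = (1.2 + 1.8 + 1.8 + 1.7 + 2.0 + 1.2 + 1.9 + 1.4 + 1.2 + 2.4) / 10 = 1.6600
σ̂ = R̄ / d₂ = 1.6600 / 2.059 = 0.8062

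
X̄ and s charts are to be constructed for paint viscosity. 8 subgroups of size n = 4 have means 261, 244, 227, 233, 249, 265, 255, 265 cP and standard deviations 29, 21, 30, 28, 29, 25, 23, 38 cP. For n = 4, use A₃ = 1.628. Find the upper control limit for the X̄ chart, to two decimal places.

X̄̄ = (261 + 244 + 227 + 233 + 249 + 265 + 255 + 265) / 8 = 249.8750
s̄ = (29 + 21 + 30 + 28 + 29 + 25 + 23 + 38) / 8 = 27.8750
UCL = X̄̄ + A₃·s̄ = 249.8750 + 1.628 × 27.8750 = 295.2555

295.26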